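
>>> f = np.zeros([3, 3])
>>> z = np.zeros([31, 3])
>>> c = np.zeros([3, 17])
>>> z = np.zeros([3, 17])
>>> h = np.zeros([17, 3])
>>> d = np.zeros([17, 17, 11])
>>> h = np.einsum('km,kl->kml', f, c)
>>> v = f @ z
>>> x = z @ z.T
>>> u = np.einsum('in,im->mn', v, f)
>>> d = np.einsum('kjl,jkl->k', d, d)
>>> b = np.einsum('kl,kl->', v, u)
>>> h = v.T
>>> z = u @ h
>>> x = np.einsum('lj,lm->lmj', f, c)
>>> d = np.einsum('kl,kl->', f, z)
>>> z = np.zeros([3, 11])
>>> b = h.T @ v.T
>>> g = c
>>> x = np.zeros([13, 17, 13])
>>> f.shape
(3, 3)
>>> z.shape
(3, 11)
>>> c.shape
(3, 17)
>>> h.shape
(17, 3)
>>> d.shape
()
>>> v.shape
(3, 17)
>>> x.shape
(13, 17, 13)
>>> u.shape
(3, 17)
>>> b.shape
(3, 3)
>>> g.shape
(3, 17)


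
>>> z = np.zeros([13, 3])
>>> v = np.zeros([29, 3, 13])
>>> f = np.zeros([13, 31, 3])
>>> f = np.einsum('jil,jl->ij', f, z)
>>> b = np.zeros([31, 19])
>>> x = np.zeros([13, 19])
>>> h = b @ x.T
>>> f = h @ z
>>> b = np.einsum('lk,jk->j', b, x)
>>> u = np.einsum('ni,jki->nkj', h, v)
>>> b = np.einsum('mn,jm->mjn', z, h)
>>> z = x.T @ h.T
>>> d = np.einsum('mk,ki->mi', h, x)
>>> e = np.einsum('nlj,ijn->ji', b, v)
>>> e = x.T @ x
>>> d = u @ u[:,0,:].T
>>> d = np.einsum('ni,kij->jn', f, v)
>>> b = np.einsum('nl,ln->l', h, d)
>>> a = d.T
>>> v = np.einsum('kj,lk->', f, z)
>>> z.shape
(19, 31)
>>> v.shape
()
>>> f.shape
(31, 3)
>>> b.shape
(13,)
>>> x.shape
(13, 19)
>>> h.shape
(31, 13)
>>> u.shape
(31, 3, 29)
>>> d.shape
(13, 31)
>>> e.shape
(19, 19)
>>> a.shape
(31, 13)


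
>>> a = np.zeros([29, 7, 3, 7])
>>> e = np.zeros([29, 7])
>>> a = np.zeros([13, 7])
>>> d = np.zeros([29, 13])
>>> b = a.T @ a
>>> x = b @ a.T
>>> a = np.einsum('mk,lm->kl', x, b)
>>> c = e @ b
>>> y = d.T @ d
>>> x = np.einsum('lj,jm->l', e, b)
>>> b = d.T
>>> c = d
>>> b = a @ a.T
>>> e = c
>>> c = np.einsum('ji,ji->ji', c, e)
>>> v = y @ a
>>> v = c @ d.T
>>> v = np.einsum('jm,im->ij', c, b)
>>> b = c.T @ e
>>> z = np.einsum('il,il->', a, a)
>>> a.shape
(13, 7)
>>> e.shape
(29, 13)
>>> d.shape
(29, 13)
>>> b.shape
(13, 13)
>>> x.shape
(29,)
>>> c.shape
(29, 13)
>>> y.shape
(13, 13)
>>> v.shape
(13, 29)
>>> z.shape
()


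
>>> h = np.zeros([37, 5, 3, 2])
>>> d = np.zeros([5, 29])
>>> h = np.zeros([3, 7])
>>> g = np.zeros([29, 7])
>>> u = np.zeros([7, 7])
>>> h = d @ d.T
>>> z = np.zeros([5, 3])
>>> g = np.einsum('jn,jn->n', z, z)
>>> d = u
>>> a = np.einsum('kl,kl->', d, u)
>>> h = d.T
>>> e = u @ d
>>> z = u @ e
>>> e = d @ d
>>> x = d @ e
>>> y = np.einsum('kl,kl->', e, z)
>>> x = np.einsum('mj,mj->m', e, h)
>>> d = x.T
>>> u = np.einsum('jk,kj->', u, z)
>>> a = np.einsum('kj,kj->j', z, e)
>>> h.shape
(7, 7)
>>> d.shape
(7,)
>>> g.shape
(3,)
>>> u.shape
()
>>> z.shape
(7, 7)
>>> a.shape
(7,)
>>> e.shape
(7, 7)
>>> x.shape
(7,)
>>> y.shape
()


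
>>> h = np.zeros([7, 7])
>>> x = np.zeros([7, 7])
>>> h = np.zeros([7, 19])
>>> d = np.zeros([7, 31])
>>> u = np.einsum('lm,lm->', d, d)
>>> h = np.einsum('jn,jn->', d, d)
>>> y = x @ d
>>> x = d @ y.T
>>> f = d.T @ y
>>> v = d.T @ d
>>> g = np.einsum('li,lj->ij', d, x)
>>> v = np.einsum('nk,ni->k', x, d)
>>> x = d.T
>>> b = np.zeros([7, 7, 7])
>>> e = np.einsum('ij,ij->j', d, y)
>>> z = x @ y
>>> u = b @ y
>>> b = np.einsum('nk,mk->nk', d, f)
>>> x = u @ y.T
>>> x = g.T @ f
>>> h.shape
()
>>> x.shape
(7, 31)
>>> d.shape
(7, 31)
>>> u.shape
(7, 7, 31)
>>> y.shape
(7, 31)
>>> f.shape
(31, 31)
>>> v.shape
(7,)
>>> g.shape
(31, 7)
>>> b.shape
(7, 31)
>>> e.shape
(31,)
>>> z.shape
(31, 31)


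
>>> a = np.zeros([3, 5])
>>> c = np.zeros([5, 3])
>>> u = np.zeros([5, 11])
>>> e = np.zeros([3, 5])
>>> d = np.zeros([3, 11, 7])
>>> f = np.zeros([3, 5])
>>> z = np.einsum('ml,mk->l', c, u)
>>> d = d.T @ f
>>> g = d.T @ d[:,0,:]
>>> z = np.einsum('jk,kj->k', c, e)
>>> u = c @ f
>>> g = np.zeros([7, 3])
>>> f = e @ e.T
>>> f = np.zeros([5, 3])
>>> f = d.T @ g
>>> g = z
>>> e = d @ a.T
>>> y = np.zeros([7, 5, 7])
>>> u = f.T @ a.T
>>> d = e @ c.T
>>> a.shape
(3, 5)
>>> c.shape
(5, 3)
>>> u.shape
(3, 11, 3)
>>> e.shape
(7, 11, 3)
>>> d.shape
(7, 11, 5)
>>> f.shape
(5, 11, 3)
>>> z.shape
(3,)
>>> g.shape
(3,)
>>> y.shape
(7, 5, 7)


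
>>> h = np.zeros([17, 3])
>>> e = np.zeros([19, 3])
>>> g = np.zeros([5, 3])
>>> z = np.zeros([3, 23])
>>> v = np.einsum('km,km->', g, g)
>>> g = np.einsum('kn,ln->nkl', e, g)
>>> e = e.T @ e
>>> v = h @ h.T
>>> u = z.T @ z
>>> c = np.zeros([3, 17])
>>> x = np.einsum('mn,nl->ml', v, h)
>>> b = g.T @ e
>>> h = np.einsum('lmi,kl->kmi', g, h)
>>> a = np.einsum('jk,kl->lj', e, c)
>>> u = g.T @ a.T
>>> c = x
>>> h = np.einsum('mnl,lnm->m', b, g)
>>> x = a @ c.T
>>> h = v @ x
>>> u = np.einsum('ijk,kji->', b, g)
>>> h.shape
(17, 17)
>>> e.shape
(3, 3)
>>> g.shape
(3, 19, 5)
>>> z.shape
(3, 23)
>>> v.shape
(17, 17)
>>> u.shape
()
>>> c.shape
(17, 3)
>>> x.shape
(17, 17)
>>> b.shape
(5, 19, 3)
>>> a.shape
(17, 3)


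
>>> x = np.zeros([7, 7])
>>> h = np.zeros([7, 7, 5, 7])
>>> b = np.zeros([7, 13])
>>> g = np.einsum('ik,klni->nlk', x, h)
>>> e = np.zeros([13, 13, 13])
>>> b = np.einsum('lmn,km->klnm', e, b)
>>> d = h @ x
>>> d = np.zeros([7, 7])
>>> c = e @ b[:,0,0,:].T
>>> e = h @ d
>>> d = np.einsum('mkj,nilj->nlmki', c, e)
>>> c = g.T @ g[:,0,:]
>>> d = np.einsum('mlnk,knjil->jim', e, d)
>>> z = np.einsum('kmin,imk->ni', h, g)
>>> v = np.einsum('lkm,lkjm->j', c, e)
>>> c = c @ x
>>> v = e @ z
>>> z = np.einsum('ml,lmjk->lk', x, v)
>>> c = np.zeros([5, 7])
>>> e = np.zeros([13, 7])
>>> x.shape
(7, 7)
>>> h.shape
(7, 7, 5, 7)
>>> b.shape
(7, 13, 13, 13)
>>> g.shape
(5, 7, 7)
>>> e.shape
(13, 7)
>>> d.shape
(13, 13, 7)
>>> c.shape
(5, 7)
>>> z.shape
(7, 5)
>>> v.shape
(7, 7, 5, 5)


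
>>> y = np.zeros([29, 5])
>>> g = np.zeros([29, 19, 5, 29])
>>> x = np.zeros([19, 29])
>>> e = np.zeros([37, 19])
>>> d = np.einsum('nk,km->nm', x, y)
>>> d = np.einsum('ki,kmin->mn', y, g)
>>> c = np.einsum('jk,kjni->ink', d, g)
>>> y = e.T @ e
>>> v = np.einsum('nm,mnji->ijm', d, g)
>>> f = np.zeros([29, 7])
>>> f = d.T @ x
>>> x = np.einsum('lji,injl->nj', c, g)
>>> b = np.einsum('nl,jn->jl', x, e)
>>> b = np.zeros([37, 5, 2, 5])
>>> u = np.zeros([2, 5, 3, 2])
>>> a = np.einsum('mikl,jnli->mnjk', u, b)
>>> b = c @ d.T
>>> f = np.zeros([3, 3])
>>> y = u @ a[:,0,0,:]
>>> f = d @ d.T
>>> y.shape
(2, 5, 3, 3)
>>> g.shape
(29, 19, 5, 29)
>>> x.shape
(19, 5)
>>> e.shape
(37, 19)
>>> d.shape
(19, 29)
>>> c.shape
(29, 5, 29)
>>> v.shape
(29, 5, 29)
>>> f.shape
(19, 19)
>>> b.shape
(29, 5, 19)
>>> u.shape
(2, 5, 3, 2)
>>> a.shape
(2, 5, 37, 3)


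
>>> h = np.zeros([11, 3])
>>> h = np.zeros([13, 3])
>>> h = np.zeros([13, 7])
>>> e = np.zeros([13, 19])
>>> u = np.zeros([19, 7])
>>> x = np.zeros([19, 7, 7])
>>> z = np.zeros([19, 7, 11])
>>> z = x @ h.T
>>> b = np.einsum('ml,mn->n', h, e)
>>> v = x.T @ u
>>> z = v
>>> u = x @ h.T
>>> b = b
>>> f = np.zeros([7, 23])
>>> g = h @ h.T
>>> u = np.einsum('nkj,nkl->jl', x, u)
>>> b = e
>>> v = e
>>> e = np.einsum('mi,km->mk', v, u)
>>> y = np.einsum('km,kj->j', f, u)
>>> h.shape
(13, 7)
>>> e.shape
(13, 7)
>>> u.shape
(7, 13)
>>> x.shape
(19, 7, 7)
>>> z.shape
(7, 7, 7)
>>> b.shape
(13, 19)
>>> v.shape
(13, 19)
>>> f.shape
(7, 23)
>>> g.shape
(13, 13)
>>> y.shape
(13,)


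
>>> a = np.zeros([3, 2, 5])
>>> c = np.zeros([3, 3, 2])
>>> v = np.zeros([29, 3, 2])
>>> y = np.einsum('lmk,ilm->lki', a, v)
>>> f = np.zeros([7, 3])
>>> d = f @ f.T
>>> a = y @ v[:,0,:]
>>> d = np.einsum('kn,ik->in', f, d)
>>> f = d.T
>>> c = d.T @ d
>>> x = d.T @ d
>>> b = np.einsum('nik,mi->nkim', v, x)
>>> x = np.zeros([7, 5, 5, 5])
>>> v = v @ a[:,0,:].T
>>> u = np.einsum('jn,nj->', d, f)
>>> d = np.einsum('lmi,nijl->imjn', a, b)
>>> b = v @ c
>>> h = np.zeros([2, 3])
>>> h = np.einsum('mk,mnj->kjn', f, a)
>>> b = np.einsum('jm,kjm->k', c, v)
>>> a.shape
(3, 5, 2)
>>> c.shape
(3, 3)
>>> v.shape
(29, 3, 3)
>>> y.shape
(3, 5, 29)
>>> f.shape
(3, 7)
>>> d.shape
(2, 5, 3, 29)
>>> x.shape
(7, 5, 5, 5)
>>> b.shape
(29,)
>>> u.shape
()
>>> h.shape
(7, 2, 5)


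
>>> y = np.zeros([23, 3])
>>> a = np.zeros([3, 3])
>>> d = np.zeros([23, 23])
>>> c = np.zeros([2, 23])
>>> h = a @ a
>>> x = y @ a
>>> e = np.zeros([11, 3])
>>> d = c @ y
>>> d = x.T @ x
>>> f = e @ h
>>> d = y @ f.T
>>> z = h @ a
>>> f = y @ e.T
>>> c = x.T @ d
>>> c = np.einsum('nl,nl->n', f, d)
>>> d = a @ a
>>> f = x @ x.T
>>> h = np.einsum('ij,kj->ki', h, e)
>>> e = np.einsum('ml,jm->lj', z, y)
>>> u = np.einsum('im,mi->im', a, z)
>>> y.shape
(23, 3)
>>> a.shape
(3, 3)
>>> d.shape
(3, 3)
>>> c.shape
(23,)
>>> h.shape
(11, 3)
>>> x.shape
(23, 3)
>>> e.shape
(3, 23)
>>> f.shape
(23, 23)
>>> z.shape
(3, 3)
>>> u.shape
(3, 3)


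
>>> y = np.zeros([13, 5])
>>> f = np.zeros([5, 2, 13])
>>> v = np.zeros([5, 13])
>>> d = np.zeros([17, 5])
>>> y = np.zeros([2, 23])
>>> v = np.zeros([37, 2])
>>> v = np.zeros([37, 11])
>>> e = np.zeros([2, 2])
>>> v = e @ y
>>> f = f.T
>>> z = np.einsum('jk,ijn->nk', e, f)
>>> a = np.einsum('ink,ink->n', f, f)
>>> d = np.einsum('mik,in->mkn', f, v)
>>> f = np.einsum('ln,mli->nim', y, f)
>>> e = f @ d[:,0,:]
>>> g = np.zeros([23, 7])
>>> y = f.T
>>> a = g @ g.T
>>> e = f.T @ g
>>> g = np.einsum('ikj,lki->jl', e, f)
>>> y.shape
(13, 5, 23)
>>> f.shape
(23, 5, 13)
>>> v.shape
(2, 23)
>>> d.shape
(13, 5, 23)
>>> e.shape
(13, 5, 7)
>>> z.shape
(5, 2)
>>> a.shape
(23, 23)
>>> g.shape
(7, 23)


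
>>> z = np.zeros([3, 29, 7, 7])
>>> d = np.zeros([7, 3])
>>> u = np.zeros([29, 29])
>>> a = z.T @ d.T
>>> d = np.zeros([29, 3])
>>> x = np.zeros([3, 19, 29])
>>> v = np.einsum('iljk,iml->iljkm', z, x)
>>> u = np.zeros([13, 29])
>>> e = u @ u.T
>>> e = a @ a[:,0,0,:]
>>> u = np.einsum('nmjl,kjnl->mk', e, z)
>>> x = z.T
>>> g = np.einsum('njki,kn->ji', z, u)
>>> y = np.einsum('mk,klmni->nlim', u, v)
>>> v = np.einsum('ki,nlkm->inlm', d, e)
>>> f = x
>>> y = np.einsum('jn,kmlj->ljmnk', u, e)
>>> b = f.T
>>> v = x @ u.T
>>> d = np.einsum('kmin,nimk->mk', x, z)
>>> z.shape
(3, 29, 7, 7)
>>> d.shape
(7, 7)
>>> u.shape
(7, 3)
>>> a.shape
(7, 7, 29, 7)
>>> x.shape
(7, 7, 29, 3)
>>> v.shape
(7, 7, 29, 7)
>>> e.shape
(7, 7, 29, 7)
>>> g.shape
(29, 7)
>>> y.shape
(29, 7, 7, 3, 7)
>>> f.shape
(7, 7, 29, 3)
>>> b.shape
(3, 29, 7, 7)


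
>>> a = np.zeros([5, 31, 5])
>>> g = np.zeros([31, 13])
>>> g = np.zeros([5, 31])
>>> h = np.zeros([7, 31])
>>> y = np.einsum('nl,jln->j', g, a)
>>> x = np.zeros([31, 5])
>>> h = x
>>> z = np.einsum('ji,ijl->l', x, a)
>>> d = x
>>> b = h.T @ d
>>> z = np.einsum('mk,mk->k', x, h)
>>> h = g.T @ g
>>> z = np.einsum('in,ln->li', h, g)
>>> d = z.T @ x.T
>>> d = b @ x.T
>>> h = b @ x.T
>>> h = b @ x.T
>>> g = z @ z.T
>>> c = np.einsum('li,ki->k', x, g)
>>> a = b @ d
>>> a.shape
(5, 31)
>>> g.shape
(5, 5)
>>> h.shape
(5, 31)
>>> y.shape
(5,)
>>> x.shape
(31, 5)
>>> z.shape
(5, 31)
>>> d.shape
(5, 31)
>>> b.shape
(5, 5)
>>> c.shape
(5,)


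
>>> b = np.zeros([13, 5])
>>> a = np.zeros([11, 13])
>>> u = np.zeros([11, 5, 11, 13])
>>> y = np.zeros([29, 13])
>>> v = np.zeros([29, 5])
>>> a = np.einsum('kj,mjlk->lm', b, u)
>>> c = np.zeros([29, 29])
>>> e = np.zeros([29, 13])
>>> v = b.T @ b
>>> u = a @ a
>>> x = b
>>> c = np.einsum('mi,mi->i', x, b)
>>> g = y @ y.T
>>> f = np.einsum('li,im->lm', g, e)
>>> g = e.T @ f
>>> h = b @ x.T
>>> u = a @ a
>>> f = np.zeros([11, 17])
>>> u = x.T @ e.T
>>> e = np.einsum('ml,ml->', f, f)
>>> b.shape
(13, 5)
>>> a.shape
(11, 11)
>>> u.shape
(5, 29)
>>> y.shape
(29, 13)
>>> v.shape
(5, 5)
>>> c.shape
(5,)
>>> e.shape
()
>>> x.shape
(13, 5)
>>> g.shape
(13, 13)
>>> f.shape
(11, 17)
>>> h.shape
(13, 13)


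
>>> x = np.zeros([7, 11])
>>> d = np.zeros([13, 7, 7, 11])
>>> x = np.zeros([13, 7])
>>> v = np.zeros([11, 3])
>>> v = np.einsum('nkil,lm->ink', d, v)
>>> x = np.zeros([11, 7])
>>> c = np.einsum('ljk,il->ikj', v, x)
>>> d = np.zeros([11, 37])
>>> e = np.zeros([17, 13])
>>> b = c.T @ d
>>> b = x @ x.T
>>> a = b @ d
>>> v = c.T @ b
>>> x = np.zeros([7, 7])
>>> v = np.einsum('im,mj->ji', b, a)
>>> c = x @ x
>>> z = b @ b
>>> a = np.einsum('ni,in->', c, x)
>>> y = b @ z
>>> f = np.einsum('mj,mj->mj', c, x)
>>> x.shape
(7, 7)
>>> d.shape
(11, 37)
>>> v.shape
(37, 11)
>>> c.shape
(7, 7)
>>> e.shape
(17, 13)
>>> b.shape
(11, 11)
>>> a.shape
()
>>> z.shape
(11, 11)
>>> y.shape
(11, 11)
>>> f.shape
(7, 7)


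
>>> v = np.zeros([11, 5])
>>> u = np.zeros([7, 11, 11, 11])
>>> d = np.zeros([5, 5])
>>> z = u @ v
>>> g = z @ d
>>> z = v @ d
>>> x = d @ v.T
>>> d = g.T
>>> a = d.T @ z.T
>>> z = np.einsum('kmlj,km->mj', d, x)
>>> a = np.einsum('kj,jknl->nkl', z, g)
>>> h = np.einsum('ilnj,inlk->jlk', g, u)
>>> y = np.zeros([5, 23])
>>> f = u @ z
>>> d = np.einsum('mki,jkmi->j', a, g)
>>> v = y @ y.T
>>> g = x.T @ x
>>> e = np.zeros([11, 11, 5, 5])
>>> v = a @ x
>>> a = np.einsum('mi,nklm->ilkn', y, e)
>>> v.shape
(11, 11, 11)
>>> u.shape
(7, 11, 11, 11)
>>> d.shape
(7,)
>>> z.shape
(11, 7)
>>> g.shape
(11, 11)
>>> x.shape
(5, 11)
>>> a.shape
(23, 5, 11, 11)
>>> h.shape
(5, 11, 11)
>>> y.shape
(5, 23)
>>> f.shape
(7, 11, 11, 7)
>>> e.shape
(11, 11, 5, 5)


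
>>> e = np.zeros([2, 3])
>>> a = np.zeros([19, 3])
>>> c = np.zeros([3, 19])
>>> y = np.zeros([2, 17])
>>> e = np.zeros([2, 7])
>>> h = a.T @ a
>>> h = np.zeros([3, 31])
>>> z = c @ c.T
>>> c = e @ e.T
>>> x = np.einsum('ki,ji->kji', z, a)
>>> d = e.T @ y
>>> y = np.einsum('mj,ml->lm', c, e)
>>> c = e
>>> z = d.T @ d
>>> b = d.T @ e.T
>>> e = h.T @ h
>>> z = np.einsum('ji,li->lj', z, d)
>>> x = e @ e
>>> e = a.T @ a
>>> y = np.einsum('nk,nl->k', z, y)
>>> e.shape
(3, 3)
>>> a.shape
(19, 3)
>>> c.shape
(2, 7)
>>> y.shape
(17,)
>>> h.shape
(3, 31)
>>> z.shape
(7, 17)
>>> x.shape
(31, 31)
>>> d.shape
(7, 17)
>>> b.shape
(17, 2)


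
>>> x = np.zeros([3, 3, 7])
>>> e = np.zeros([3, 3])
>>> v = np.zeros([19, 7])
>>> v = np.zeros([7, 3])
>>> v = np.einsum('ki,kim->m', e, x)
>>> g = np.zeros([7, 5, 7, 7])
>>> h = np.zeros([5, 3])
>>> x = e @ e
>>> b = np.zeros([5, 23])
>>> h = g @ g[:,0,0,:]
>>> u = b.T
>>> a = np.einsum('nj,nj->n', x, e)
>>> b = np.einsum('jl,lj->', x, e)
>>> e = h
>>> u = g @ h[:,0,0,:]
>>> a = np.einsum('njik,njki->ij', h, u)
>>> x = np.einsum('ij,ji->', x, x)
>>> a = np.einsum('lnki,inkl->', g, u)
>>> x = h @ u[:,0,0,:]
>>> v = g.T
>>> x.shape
(7, 5, 7, 7)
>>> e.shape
(7, 5, 7, 7)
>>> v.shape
(7, 7, 5, 7)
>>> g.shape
(7, 5, 7, 7)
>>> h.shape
(7, 5, 7, 7)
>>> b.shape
()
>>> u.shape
(7, 5, 7, 7)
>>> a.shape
()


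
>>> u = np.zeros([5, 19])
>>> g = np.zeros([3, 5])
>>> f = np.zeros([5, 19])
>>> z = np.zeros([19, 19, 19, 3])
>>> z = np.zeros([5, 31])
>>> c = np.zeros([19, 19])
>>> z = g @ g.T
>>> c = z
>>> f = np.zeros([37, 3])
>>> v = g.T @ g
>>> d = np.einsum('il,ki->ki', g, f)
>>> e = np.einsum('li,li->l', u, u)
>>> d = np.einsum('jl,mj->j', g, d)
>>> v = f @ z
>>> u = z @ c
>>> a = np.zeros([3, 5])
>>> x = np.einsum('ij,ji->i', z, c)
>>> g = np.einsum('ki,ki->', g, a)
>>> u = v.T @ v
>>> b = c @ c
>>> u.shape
(3, 3)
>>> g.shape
()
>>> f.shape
(37, 3)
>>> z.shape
(3, 3)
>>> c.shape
(3, 3)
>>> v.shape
(37, 3)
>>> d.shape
(3,)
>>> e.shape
(5,)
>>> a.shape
(3, 5)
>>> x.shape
(3,)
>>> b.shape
(3, 3)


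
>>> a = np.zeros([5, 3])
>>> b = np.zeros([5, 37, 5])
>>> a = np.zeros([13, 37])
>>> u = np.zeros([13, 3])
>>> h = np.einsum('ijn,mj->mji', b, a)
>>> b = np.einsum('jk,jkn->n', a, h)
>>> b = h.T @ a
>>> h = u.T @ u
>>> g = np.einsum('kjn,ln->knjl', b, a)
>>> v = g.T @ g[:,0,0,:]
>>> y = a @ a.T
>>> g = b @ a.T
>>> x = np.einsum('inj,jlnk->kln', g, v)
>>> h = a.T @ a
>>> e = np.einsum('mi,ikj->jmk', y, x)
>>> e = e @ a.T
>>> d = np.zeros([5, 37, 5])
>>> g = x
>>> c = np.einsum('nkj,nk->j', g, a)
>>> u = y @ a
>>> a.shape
(13, 37)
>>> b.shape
(5, 37, 37)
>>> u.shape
(13, 37)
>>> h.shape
(37, 37)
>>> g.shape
(13, 37, 37)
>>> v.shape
(13, 37, 37, 13)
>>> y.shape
(13, 13)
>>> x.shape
(13, 37, 37)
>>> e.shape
(37, 13, 13)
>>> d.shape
(5, 37, 5)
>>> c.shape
(37,)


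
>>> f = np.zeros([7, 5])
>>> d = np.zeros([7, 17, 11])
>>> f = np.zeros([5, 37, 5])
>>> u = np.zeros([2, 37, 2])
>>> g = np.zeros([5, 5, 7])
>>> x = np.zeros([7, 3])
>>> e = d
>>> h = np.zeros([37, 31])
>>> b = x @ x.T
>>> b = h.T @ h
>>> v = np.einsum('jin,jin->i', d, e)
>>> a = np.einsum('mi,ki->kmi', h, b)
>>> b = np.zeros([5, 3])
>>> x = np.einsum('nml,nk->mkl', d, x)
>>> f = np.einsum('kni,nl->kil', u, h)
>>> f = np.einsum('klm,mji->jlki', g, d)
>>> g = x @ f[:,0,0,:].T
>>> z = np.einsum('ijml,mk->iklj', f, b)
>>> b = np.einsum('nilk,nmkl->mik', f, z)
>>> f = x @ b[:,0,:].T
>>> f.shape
(17, 3, 3)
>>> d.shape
(7, 17, 11)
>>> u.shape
(2, 37, 2)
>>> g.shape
(17, 3, 17)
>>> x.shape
(17, 3, 11)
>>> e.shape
(7, 17, 11)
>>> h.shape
(37, 31)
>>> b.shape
(3, 5, 11)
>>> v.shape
(17,)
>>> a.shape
(31, 37, 31)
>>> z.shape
(17, 3, 11, 5)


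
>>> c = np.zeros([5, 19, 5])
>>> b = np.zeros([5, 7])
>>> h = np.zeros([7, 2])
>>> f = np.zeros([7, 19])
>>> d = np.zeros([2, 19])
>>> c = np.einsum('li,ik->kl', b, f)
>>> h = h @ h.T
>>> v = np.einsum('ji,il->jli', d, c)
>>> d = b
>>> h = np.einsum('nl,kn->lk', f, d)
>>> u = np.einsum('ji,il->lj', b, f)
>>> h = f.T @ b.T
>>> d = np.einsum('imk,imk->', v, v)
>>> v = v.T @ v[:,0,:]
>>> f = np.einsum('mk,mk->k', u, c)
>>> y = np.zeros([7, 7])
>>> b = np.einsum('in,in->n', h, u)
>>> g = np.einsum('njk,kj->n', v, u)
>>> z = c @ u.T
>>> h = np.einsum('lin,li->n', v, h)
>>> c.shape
(19, 5)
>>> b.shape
(5,)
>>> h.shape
(19,)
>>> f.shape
(5,)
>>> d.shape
()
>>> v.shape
(19, 5, 19)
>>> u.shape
(19, 5)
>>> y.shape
(7, 7)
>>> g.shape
(19,)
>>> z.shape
(19, 19)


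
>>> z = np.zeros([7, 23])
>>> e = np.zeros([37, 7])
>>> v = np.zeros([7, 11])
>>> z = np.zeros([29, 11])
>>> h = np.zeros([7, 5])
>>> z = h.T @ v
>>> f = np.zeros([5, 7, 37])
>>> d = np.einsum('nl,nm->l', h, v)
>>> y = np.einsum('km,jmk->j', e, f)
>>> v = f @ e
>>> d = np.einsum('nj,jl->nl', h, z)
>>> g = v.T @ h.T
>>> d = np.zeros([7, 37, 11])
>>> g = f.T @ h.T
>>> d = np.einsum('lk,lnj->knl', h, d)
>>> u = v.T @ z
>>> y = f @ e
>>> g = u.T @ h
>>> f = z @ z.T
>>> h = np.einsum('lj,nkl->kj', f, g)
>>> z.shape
(5, 11)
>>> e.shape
(37, 7)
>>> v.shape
(5, 7, 7)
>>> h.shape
(7, 5)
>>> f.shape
(5, 5)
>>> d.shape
(5, 37, 7)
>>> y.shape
(5, 7, 7)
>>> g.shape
(11, 7, 5)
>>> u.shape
(7, 7, 11)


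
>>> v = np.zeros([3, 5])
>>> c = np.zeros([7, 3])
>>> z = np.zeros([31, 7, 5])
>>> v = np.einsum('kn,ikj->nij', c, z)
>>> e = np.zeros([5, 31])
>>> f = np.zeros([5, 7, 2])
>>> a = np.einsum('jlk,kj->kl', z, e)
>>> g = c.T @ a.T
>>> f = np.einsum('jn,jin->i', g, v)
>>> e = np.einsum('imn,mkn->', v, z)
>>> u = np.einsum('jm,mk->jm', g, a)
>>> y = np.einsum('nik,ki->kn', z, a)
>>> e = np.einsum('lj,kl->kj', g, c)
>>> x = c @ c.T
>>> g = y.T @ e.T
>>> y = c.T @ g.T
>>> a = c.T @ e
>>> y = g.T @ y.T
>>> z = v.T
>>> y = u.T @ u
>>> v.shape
(3, 31, 5)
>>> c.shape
(7, 3)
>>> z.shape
(5, 31, 3)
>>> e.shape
(7, 5)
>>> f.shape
(31,)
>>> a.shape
(3, 5)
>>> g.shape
(31, 7)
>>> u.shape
(3, 5)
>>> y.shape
(5, 5)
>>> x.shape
(7, 7)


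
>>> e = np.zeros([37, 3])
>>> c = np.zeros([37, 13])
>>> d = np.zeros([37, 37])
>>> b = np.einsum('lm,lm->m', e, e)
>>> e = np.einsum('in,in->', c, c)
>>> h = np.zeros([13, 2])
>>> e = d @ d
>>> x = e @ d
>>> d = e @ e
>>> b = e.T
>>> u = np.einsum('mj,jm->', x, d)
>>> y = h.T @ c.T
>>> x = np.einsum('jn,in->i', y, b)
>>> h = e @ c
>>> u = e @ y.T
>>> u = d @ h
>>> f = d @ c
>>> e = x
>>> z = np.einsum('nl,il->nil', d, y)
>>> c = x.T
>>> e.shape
(37,)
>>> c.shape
(37,)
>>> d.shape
(37, 37)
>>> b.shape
(37, 37)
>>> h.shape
(37, 13)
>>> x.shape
(37,)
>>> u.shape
(37, 13)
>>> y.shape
(2, 37)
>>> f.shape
(37, 13)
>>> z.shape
(37, 2, 37)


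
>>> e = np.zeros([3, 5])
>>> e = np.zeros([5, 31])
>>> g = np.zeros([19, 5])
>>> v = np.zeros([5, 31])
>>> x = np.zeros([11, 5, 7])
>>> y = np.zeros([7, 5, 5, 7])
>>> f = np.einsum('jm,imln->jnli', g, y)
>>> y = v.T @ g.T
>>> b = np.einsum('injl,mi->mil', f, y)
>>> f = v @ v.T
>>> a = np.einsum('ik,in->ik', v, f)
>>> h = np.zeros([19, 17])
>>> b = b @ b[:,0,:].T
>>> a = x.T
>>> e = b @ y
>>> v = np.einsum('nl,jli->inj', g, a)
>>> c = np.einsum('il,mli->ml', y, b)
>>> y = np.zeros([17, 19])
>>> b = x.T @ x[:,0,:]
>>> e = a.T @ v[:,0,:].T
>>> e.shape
(11, 5, 11)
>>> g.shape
(19, 5)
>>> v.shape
(11, 19, 7)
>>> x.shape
(11, 5, 7)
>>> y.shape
(17, 19)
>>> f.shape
(5, 5)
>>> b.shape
(7, 5, 7)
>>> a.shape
(7, 5, 11)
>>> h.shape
(19, 17)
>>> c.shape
(31, 19)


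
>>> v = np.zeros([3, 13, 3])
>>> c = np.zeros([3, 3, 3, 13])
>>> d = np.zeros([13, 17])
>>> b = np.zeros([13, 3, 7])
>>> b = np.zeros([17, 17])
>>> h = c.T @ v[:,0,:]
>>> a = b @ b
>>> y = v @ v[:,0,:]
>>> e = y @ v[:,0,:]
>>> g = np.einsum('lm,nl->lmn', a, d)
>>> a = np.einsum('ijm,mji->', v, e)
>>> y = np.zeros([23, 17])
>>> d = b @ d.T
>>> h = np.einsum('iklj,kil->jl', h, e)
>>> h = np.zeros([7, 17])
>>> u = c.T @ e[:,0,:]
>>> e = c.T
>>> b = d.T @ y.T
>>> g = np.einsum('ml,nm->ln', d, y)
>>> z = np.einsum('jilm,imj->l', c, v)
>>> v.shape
(3, 13, 3)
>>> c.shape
(3, 3, 3, 13)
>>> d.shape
(17, 13)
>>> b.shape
(13, 23)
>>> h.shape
(7, 17)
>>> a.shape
()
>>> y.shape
(23, 17)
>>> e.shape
(13, 3, 3, 3)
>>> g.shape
(13, 23)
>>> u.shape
(13, 3, 3, 3)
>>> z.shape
(3,)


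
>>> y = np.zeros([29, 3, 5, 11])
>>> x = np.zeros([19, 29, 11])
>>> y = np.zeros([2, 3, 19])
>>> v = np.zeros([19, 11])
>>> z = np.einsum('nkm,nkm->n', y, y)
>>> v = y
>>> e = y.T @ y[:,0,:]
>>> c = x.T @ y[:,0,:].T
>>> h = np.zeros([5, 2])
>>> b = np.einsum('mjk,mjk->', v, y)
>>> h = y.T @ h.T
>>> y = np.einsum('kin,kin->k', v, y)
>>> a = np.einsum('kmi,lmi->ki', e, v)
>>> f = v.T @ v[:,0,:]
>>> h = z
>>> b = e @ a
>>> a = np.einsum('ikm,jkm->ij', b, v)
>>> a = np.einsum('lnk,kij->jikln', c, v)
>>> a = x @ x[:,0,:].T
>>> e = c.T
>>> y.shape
(2,)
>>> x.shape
(19, 29, 11)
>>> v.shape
(2, 3, 19)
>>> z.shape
(2,)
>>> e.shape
(2, 29, 11)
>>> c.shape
(11, 29, 2)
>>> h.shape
(2,)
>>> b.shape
(19, 3, 19)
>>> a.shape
(19, 29, 19)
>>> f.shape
(19, 3, 19)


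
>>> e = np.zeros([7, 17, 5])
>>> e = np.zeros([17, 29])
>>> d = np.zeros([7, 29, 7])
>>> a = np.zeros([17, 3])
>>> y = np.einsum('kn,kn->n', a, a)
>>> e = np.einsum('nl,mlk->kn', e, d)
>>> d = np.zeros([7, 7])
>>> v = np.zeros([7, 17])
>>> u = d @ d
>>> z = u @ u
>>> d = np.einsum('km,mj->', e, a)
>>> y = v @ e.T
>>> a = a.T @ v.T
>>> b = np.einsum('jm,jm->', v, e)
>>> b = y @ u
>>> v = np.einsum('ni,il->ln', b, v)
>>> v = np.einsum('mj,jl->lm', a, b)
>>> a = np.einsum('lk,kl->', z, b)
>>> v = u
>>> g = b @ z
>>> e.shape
(7, 17)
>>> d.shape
()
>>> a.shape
()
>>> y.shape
(7, 7)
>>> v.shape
(7, 7)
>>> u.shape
(7, 7)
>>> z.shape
(7, 7)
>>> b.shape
(7, 7)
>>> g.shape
(7, 7)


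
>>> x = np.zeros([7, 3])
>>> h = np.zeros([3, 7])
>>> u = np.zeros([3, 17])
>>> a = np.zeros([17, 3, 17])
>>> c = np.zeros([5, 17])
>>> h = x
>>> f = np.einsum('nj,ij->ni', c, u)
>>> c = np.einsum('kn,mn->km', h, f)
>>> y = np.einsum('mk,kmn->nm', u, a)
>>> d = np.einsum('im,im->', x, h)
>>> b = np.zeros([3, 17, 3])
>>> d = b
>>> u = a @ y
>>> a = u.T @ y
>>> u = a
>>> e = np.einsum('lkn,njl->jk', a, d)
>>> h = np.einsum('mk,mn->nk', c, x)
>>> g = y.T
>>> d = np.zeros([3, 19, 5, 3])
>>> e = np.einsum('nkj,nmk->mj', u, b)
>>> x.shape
(7, 3)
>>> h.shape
(3, 5)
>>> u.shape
(3, 3, 3)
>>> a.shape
(3, 3, 3)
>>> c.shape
(7, 5)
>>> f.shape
(5, 3)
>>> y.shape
(17, 3)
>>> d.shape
(3, 19, 5, 3)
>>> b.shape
(3, 17, 3)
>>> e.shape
(17, 3)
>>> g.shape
(3, 17)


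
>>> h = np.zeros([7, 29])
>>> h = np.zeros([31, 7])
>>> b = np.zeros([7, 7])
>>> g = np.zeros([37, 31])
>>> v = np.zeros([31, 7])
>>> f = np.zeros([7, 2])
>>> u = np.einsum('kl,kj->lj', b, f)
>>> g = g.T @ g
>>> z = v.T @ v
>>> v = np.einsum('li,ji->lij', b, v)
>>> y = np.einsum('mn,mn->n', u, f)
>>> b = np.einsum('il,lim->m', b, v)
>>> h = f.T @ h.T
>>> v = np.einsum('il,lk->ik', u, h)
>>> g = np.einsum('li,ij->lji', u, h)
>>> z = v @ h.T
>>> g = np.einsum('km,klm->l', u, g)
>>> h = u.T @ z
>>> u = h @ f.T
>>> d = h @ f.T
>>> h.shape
(2, 2)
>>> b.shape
(31,)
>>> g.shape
(31,)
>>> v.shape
(7, 31)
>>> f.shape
(7, 2)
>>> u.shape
(2, 7)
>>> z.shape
(7, 2)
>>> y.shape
(2,)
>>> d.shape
(2, 7)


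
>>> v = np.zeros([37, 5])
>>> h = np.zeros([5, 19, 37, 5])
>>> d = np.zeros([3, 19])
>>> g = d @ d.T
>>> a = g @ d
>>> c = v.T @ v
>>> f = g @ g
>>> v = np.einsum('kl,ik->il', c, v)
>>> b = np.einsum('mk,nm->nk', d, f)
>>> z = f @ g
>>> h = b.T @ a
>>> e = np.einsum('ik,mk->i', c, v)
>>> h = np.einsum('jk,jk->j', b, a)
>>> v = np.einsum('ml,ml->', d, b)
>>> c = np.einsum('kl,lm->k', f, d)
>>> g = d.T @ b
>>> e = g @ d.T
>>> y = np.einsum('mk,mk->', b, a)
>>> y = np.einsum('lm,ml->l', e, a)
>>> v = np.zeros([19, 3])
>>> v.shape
(19, 3)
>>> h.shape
(3,)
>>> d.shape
(3, 19)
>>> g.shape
(19, 19)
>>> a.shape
(3, 19)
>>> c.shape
(3,)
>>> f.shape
(3, 3)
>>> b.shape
(3, 19)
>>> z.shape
(3, 3)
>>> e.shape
(19, 3)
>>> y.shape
(19,)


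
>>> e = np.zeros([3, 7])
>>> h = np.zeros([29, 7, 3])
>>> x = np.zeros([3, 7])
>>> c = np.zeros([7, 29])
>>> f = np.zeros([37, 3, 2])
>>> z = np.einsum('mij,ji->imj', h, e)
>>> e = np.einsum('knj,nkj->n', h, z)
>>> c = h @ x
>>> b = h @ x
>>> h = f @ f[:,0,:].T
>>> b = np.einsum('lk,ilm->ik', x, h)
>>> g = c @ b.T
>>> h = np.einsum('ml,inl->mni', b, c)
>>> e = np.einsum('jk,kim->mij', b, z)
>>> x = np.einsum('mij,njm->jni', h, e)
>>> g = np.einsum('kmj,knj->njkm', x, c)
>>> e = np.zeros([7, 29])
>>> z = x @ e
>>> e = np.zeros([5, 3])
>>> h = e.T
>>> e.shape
(5, 3)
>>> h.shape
(3, 5)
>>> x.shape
(29, 3, 7)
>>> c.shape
(29, 7, 7)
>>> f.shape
(37, 3, 2)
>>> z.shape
(29, 3, 29)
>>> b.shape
(37, 7)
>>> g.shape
(7, 7, 29, 3)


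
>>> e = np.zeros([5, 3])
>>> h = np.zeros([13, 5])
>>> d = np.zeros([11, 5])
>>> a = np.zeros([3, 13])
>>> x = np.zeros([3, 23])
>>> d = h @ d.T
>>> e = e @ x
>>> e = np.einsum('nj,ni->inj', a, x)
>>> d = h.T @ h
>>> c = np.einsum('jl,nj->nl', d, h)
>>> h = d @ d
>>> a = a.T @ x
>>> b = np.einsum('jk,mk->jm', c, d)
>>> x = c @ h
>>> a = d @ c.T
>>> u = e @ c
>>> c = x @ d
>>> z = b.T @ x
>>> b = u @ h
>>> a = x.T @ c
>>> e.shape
(23, 3, 13)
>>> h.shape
(5, 5)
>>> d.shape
(5, 5)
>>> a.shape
(5, 5)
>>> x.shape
(13, 5)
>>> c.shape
(13, 5)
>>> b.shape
(23, 3, 5)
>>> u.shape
(23, 3, 5)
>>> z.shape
(5, 5)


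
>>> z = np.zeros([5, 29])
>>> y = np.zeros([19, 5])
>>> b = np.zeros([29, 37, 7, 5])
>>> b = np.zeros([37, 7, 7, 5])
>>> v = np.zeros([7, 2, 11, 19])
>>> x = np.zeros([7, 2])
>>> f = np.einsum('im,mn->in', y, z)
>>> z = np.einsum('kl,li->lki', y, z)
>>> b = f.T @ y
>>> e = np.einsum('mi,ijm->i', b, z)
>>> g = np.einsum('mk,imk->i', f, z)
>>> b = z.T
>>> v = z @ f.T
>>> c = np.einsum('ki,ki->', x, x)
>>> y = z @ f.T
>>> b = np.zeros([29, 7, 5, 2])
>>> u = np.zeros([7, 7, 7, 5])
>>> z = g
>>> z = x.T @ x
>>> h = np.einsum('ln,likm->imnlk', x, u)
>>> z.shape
(2, 2)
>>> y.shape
(5, 19, 19)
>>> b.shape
(29, 7, 5, 2)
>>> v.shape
(5, 19, 19)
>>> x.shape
(7, 2)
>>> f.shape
(19, 29)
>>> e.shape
(5,)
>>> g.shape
(5,)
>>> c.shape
()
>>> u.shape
(7, 7, 7, 5)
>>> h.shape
(7, 5, 2, 7, 7)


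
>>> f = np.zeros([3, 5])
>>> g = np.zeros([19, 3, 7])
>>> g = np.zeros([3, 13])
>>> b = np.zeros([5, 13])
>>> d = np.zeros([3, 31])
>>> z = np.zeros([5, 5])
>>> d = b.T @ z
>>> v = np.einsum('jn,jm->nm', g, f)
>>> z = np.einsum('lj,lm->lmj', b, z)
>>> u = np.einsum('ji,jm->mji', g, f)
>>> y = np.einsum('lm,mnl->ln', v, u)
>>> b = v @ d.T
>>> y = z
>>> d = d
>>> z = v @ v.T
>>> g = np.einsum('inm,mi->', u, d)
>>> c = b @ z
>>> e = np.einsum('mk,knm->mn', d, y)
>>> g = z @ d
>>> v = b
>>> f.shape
(3, 5)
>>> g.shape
(13, 5)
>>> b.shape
(13, 13)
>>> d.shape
(13, 5)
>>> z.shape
(13, 13)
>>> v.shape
(13, 13)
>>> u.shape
(5, 3, 13)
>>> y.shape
(5, 5, 13)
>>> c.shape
(13, 13)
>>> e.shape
(13, 5)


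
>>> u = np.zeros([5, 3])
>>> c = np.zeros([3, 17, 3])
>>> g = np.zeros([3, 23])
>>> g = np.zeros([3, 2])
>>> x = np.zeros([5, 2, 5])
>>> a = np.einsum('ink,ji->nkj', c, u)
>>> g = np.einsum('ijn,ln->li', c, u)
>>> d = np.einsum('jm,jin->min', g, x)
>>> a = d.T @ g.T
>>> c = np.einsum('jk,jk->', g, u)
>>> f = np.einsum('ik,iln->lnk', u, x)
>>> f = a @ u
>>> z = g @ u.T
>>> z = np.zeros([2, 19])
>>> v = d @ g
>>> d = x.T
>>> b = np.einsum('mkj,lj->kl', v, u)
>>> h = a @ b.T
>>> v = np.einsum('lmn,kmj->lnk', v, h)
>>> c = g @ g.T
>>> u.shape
(5, 3)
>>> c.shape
(5, 5)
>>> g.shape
(5, 3)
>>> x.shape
(5, 2, 5)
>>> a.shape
(5, 2, 5)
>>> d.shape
(5, 2, 5)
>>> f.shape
(5, 2, 3)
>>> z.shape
(2, 19)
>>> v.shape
(3, 3, 5)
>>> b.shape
(2, 5)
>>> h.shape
(5, 2, 2)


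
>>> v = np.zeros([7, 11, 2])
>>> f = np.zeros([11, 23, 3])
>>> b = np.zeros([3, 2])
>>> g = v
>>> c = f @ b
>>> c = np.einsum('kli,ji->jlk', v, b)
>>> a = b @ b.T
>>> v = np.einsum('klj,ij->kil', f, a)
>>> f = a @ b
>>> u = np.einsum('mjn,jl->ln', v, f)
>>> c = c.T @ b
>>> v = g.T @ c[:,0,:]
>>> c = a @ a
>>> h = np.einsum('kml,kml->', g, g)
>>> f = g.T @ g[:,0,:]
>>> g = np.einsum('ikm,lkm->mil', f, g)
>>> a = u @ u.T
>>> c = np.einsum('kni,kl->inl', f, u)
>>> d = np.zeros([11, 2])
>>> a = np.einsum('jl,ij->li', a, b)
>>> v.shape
(2, 11, 2)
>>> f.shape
(2, 11, 2)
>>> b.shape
(3, 2)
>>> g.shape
(2, 2, 7)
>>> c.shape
(2, 11, 23)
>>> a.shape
(2, 3)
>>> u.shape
(2, 23)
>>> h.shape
()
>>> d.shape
(11, 2)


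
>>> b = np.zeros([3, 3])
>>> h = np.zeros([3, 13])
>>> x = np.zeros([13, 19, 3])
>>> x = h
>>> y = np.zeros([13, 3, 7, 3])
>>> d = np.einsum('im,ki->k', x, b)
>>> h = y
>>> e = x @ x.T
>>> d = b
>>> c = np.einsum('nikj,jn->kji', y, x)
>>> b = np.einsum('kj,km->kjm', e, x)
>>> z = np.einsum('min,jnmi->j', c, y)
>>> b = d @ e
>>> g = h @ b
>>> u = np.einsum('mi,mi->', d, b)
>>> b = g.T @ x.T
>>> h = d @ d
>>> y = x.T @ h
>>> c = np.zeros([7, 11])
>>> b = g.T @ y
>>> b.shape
(3, 7, 3, 3)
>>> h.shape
(3, 3)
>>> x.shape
(3, 13)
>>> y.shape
(13, 3)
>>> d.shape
(3, 3)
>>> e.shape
(3, 3)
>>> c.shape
(7, 11)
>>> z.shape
(13,)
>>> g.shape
(13, 3, 7, 3)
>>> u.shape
()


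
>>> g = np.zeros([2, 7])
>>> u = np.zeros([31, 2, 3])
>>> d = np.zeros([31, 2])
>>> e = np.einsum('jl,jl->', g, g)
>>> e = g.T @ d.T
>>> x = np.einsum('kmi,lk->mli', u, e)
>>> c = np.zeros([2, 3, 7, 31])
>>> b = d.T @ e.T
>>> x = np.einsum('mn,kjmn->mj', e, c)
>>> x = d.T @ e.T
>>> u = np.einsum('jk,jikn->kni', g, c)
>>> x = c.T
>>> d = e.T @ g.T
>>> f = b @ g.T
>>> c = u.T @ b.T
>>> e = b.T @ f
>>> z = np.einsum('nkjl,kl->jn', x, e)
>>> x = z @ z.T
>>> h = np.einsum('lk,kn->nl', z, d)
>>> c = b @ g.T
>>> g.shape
(2, 7)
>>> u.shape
(7, 31, 3)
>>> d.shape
(31, 2)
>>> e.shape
(7, 2)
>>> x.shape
(3, 3)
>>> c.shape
(2, 2)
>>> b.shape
(2, 7)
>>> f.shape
(2, 2)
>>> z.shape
(3, 31)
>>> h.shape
(2, 3)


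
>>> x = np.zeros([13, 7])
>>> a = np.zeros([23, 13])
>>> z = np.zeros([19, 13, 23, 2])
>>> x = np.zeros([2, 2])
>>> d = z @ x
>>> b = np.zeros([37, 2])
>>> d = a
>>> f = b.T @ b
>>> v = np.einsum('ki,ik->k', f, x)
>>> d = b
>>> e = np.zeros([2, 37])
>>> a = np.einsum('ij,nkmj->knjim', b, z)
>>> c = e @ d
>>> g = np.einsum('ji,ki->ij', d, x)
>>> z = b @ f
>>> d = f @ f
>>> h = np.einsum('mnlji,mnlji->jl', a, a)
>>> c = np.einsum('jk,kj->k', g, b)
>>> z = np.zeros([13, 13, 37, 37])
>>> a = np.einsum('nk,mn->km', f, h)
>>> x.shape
(2, 2)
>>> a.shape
(2, 37)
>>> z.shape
(13, 13, 37, 37)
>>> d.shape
(2, 2)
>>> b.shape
(37, 2)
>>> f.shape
(2, 2)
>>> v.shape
(2,)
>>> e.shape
(2, 37)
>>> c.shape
(37,)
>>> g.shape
(2, 37)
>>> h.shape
(37, 2)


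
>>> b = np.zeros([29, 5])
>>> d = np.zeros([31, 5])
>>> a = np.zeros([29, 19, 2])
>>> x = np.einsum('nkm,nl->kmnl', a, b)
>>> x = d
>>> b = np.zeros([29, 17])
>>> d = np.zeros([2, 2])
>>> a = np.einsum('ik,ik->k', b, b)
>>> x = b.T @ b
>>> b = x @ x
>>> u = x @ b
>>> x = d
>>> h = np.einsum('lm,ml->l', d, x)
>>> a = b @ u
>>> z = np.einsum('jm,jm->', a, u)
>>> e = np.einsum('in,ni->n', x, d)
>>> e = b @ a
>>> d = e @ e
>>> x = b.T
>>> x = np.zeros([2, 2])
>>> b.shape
(17, 17)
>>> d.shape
(17, 17)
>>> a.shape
(17, 17)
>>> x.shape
(2, 2)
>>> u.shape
(17, 17)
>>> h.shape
(2,)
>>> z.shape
()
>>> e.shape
(17, 17)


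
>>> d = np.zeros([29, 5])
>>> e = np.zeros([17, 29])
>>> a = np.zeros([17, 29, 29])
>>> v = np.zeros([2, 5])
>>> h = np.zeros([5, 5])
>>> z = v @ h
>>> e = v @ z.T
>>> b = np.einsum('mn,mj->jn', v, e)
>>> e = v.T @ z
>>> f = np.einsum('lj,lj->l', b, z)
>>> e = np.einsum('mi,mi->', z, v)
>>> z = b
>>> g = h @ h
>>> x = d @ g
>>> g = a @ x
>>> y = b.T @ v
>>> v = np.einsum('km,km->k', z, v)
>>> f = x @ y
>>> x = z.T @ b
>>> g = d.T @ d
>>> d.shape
(29, 5)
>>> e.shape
()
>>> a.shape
(17, 29, 29)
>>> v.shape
(2,)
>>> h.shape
(5, 5)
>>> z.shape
(2, 5)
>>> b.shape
(2, 5)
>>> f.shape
(29, 5)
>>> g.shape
(5, 5)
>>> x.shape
(5, 5)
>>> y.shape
(5, 5)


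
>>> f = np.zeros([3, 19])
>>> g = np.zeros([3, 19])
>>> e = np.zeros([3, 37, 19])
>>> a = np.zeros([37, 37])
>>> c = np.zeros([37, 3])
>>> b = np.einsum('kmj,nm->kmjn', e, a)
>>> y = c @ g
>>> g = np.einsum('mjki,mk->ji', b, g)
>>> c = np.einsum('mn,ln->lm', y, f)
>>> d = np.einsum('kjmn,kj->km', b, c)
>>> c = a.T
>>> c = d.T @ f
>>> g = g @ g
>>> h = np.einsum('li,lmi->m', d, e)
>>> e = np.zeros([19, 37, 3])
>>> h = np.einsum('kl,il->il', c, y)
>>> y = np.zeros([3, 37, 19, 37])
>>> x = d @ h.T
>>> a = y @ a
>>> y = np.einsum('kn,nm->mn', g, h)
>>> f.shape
(3, 19)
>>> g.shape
(37, 37)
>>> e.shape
(19, 37, 3)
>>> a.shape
(3, 37, 19, 37)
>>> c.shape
(19, 19)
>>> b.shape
(3, 37, 19, 37)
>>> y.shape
(19, 37)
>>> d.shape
(3, 19)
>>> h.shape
(37, 19)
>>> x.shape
(3, 37)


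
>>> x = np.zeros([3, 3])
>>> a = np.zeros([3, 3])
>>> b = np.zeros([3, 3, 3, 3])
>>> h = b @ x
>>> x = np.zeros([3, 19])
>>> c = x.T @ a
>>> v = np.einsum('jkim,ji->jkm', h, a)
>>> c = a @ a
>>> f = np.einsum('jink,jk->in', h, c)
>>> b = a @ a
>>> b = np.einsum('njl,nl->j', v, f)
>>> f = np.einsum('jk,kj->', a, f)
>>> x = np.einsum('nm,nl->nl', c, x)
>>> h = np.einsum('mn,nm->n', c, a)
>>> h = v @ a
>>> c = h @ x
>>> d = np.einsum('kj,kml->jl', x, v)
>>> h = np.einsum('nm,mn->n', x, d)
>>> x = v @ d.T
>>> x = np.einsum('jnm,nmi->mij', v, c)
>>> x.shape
(3, 19, 3)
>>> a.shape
(3, 3)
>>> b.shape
(3,)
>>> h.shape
(3,)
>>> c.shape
(3, 3, 19)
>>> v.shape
(3, 3, 3)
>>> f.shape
()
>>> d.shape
(19, 3)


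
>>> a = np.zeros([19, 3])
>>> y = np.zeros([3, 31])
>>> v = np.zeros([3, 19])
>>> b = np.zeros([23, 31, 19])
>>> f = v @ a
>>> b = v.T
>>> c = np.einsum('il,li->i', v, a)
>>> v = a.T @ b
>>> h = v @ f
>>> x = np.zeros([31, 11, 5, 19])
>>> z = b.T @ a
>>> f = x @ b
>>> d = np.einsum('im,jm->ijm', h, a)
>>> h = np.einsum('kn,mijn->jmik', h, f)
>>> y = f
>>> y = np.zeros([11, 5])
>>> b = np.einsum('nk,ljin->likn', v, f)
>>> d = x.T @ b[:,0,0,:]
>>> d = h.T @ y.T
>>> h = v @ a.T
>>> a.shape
(19, 3)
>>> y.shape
(11, 5)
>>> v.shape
(3, 3)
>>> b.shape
(31, 5, 3, 3)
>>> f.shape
(31, 11, 5, 3)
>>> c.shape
(3,)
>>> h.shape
(3, 19)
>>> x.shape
(31, 11, 5, 19)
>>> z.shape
(3, 3)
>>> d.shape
(3, 11, 31, 11)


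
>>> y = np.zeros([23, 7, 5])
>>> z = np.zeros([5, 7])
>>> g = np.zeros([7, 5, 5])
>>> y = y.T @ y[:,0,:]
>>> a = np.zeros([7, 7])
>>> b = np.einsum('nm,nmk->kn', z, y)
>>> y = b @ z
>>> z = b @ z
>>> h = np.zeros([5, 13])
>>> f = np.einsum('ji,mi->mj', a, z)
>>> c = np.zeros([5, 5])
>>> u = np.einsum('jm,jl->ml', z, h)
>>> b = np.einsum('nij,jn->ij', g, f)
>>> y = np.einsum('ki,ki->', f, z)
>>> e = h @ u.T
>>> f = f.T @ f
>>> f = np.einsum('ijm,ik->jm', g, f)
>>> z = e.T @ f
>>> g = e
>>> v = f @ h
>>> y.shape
()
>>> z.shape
(7, 5)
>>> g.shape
(5, 7)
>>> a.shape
(7, 7)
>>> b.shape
(5, 5)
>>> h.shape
(5, 13)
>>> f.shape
(5, 5)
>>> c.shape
(5, 5)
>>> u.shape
(7, 13)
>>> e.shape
(5, 7)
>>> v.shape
(5, 13)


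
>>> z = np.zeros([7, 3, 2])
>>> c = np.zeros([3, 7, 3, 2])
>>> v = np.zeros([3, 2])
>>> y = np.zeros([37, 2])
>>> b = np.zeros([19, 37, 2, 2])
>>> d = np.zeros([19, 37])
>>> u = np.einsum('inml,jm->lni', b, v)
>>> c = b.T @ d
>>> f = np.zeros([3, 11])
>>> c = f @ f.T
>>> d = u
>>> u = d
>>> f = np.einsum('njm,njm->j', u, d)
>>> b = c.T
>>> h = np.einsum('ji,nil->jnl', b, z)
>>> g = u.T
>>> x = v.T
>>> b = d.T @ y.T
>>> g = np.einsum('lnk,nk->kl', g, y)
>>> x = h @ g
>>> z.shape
(7, 3, 2)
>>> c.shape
(3, 3)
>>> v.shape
(3, 2)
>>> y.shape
(37, 2)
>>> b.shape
(19, 37, 37)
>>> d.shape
(2, 37, 19)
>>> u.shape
(2, 37, 19)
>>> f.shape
(37,)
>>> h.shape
(3, 7, 2)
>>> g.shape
(2, 19)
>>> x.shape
(3, 7, 19)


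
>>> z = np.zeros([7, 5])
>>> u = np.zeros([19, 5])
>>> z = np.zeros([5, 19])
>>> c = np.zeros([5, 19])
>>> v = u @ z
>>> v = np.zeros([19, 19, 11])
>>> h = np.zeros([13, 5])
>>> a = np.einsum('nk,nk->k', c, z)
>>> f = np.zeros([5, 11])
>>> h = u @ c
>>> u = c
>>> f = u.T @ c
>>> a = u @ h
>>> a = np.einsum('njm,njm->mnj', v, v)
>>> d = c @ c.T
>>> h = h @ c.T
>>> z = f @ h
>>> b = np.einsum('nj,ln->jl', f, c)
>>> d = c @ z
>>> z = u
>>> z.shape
(5, 19)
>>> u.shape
(5, 19)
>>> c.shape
(5, 19)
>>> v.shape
(19, 19, 11)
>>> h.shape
(19, 5)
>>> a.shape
(11, 19, 19)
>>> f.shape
(19, 19)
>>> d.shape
(5, 5)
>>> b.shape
(19, 5)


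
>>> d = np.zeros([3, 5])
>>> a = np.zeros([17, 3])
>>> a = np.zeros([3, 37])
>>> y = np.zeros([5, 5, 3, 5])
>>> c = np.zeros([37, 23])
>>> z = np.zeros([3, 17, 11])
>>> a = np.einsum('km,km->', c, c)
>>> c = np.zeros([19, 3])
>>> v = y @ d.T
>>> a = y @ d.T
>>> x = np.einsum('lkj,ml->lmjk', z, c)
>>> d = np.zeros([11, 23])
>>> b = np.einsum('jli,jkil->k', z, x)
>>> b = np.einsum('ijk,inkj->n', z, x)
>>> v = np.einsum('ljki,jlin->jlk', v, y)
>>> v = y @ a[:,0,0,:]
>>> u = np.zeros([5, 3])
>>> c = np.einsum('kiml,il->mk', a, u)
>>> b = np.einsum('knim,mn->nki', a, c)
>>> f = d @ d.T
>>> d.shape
(11, 23)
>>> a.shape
(5, 5, 3, 3)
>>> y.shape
(5, 5, 3, 5)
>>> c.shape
(3, 5)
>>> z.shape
(3, 17, 11)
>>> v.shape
(5, 5, 3, 3)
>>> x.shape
(3, 19, 11, 17)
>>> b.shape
(5, 5, 3)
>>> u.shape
(5, 3)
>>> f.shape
(11, 11)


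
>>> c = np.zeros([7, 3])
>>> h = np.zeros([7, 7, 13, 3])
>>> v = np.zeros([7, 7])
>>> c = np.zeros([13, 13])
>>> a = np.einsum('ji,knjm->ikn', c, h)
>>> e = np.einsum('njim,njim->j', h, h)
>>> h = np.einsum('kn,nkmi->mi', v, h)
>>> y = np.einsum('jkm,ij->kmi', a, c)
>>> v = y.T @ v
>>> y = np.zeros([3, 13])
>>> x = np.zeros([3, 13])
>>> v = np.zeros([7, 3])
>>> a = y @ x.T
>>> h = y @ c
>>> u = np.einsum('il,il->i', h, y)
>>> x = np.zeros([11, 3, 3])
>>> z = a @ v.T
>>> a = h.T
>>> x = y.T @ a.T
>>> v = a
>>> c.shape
(13, 13)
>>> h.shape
(3, 13)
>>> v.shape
(13, 3)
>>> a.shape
(13, 3)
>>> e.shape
(7,)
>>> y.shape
(3, 13)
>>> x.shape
(13, 13)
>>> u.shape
(3,)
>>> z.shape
(3, 7)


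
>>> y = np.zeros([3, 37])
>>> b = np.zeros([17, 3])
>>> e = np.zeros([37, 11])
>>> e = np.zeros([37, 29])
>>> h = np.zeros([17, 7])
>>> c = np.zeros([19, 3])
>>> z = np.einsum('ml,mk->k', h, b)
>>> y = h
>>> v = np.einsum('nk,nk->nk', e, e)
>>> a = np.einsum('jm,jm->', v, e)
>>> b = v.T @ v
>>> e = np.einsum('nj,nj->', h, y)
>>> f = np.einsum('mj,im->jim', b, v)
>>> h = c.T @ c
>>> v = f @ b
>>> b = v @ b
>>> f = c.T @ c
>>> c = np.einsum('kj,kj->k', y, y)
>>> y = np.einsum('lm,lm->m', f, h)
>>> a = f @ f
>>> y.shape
(3,)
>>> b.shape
(29, 37, 29)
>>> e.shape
()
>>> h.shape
(3, 3)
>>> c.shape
(17,)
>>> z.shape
(3,)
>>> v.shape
(29, 37, 29)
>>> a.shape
(3, 3)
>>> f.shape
(3, 3)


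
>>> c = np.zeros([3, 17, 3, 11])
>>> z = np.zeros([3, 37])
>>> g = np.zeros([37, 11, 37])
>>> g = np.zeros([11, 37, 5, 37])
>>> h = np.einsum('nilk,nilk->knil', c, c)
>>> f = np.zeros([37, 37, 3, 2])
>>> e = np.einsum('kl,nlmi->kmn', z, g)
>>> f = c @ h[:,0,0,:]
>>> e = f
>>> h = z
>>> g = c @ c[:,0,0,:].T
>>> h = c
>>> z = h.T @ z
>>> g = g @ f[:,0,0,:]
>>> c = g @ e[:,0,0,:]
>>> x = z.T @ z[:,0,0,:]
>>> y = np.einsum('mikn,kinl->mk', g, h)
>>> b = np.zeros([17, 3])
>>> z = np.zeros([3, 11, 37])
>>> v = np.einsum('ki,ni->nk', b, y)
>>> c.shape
(3, 17, 3, 3)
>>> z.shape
(3, 11, 37)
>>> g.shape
(3, 17, 3, 3)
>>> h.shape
(3, 17, 3, 11)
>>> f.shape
(3, 17, 3, 3)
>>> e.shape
(3, 17, 3, 3)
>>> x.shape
(37, 17, 3, 37)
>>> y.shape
(3, 3)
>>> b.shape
(17, 3)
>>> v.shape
(3, 17)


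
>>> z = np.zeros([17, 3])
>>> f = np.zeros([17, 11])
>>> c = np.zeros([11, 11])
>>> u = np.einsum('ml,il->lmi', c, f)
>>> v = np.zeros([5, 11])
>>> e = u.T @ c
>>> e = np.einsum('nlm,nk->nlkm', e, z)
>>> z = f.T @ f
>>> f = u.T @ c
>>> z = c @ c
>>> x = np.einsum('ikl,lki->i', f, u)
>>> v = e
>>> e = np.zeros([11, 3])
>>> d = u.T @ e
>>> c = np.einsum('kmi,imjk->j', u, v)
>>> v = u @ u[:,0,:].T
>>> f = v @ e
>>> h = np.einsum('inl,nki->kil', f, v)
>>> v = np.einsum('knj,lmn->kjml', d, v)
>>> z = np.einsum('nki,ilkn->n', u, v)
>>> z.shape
(11,)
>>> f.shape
(11, 11, 3)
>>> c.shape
(3,)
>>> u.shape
(11, 11, 17)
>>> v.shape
(17, 3, 11, 11)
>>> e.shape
(11, 3)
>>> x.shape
(17,)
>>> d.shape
(17, 11, 3)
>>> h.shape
(11, 11, 3)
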